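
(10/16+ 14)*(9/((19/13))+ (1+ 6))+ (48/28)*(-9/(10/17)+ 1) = 446667/2660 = 167.92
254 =254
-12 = -12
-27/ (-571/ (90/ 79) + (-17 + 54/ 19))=46170/ 881281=0.05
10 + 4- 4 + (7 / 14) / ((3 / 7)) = 67 / 6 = 11.17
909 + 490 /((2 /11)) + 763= 4367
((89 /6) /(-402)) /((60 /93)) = -2759 /48240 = -0.06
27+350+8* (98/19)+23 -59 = 7263/19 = 382.26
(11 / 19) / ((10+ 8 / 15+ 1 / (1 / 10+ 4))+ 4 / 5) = 0.05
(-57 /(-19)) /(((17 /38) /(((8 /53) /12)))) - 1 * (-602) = 542478 /901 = 602.08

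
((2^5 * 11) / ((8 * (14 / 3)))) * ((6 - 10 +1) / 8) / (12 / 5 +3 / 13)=-715 / 532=-1.34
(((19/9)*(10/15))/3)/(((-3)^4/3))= 38/2187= 0.02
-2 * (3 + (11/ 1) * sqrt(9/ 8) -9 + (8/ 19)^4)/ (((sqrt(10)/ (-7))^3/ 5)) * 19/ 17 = -26679569 * sqrt(10)/ 116603 + 215061 * sqrt(5)/ 340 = 690.83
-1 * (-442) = 442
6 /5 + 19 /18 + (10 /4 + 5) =9.76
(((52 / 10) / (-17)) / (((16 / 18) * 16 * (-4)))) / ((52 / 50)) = 45 / 8704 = 0.01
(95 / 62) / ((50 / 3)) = 57 / 620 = 0.09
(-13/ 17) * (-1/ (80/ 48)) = 39/ 85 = 0.46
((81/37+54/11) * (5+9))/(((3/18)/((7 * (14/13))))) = 23782248/5291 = 4494.85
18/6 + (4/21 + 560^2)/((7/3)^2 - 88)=-19741209/5201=-3795.66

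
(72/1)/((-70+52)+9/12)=-96/23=-4.17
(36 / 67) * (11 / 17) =396 / 1139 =0.35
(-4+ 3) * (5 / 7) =-0.71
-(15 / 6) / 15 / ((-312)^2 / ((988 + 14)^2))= -27889 / 16224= -1.72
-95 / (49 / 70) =-950 / 7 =-135.71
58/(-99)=-0.59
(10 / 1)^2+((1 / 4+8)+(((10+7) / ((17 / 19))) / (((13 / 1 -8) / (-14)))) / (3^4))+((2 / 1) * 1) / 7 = 1223347 / 11340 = 107.88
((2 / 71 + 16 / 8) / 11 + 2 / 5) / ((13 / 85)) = 38794 / 10153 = 3.82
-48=-48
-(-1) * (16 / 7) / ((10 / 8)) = 64 / 35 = 1.83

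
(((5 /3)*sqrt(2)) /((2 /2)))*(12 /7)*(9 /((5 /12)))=432*sqrt(2) /7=87.28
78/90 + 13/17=416/255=1.63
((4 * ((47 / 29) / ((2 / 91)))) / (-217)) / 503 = -1222 / 452197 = -0.00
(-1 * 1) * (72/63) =-8/7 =-1.14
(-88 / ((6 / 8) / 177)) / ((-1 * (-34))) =-10384 / 17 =-610.82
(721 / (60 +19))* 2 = 1442 / 79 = 18.25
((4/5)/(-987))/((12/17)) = -17/14805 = -0.00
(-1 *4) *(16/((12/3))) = -16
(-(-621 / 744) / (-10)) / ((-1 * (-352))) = -207 / 872960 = -0.00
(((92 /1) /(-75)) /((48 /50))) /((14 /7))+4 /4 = 13 /36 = 0.36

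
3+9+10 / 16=101 / 8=12.62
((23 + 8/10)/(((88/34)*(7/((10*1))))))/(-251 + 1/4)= -34/649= -0.05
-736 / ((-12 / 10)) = 1840 / 3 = 613.33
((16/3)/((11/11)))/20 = 4/15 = 0.27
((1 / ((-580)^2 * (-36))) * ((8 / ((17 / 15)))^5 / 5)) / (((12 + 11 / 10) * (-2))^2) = -8640000 / 20491945586657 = -0.00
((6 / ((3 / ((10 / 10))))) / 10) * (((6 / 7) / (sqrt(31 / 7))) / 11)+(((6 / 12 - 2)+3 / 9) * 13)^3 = -753571 / 216+6 * sqrt(217) / 11935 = -3488.75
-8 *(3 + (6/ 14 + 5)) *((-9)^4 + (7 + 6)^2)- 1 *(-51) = -453743.29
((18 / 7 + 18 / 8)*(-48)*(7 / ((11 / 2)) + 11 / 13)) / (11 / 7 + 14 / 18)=-1104435 / 5291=-208.74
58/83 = 0.70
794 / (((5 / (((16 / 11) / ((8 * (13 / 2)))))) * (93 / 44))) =12704 / 6045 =2.10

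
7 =7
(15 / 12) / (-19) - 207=-15737 / 76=-207.07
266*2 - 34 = 498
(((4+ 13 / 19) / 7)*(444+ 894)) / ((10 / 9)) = 535869 / 665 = 805.82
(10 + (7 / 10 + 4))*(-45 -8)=-779.10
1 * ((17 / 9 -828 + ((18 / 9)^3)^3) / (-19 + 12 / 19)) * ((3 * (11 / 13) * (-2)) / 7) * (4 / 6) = -8.27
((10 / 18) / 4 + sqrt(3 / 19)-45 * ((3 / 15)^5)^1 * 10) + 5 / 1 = sqrt(57) / 19 + 22477 / 4500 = 5.39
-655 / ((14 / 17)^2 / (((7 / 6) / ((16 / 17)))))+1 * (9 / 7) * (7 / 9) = -3215327 / 2688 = -1196.18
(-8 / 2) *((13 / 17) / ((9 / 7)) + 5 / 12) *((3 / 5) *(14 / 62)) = -4333 / 7905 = -0.55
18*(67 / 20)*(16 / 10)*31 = 74772 / 25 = 2990.88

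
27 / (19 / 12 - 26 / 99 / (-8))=2673 / 160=16.71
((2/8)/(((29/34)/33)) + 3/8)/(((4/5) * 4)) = 11655/3712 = 3.14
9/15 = 0.60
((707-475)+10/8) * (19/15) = 5909/20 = 295.45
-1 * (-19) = 19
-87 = -87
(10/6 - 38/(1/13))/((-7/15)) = 1055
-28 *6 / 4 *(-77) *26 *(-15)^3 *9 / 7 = -364864500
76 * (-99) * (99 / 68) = -186219 / 17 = -10954.06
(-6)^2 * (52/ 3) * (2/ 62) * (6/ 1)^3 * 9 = 1213056/ 31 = 39130.84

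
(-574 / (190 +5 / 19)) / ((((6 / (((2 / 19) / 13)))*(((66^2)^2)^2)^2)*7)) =-41 / 9137889071208820356072617075834880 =-0.00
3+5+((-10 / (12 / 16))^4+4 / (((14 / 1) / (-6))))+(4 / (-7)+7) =31617.65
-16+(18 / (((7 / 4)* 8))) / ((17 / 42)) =-218 / 17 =-12.82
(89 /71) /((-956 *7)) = -89 /475132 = -0.00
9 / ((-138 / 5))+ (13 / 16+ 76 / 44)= 8961 / 4048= 2.21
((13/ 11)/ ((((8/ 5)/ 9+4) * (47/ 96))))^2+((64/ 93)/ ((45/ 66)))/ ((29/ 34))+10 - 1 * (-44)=55.52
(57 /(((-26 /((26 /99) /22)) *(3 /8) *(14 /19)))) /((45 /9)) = -722 /38115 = -0.02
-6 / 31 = -0.19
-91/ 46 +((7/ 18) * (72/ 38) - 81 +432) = 305689/ 874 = 349.76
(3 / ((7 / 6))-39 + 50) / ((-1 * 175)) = -19 / 245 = -0.08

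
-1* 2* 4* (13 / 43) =-104 / 43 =-2.42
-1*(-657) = 657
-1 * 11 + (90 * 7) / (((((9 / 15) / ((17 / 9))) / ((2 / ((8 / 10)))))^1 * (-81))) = -72.21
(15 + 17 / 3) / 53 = 62 / 159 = 0.39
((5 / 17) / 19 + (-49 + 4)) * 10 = -145300 / 323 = -449.85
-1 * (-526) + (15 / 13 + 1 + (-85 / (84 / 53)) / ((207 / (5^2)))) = 521.68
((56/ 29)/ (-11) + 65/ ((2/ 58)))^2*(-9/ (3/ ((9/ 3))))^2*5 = 146412515957805/ 101761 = 1438788101.12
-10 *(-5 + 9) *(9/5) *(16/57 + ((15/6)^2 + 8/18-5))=-142.21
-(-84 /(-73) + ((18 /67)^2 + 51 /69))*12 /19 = -177451116 /143203589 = -1.24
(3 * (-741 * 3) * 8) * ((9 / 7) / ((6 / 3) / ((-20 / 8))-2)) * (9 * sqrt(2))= 10803780 * sqrt(2) / 49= 311813.31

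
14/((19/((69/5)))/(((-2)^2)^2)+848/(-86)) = -664608/464011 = -1.43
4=4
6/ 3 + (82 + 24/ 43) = 3636/ 43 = 84.56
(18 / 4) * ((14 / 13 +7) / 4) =945 / 104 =9.09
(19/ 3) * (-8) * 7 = -1064/ 3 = -354.67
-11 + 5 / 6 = -61 / 6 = -10.17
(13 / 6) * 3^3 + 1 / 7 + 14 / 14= 835 / 14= 59.64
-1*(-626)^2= -391876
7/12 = 0.58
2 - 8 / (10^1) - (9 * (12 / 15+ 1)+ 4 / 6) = -47 / 3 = -15.67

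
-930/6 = -155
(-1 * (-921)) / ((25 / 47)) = 43287 / 25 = 1731.48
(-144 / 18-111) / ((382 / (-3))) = 357 / 382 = 0.93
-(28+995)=-1023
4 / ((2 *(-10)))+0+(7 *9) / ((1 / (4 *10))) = 12599 / 5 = 2519.80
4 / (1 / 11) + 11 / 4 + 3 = 199 / 4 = 49.75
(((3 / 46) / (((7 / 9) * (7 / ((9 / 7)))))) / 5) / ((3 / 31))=2511 / 78890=0.03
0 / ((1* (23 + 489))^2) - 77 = -77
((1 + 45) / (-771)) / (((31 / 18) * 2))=-0.02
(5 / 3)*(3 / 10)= 1 / 2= 0.50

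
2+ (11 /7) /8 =123 /56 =2.20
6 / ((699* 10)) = 0.00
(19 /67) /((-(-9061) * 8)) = 19 /4856696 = 0.00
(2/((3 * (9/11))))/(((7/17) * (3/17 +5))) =289/756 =0.38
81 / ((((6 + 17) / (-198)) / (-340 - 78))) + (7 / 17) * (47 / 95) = 10826780227 / 37145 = 291473.42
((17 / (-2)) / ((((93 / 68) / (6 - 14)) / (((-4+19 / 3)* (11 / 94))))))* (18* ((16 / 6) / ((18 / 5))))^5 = 18229657600000 / 3186459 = 5720976.67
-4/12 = -1/3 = -0.33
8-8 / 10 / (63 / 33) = 796 / 105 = 7.58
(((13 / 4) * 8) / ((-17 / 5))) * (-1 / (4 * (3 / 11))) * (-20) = -7150 / 51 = -140.20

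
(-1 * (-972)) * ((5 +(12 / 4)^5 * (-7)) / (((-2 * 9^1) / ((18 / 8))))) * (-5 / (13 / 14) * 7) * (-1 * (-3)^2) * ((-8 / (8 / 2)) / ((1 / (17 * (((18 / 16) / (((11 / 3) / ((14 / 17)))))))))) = -85876141680 / 143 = -600532459.30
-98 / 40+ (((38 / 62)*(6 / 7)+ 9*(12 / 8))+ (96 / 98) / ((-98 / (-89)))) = 18555611 / 1488620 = 12.46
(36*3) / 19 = 108 / 19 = 5.68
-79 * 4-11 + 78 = -249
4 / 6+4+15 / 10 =37 / 6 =6.17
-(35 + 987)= -1022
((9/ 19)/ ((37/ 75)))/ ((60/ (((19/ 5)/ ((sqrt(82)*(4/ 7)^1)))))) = 63*sqrt(82)/ 48544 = 0.01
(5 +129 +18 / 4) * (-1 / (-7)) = 277 / 14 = 19.79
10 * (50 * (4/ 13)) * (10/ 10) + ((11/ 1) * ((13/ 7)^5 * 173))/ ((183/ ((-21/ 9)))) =-6549119527/ 17135937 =-382.19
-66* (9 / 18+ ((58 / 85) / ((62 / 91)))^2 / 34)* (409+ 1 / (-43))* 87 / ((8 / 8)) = -6311132632047276 / 5075497475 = -1243451.04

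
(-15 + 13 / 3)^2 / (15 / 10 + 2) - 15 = 1103 / 63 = 17.51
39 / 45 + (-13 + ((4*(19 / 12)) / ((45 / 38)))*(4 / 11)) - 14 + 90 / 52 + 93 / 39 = -155005 / 7722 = -20.07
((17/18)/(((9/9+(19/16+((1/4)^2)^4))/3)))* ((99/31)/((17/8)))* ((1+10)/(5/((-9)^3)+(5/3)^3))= 3853910016/832051315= 4.63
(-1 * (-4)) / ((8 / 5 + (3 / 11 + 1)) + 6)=55 / 122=0.45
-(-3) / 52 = 3 / 52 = 0.06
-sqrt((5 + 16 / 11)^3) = -71 * sqrt(781) / 121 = -16.40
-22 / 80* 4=-11 / 10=-1.10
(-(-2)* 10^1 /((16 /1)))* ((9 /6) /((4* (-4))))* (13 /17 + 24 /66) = -3165 /23936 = -0.13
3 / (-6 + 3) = -1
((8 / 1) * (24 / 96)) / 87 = 2 / 87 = 0.02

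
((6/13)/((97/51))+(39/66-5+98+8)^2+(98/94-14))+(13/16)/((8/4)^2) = 4731089605343/458963648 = 10308.20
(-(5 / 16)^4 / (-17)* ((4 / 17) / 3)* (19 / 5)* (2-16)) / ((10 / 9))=-9975 / 4734976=-0.00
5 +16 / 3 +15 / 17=572 / 51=11.22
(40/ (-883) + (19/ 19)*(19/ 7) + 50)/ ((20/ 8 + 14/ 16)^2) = 20835008/ 4505949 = 4.62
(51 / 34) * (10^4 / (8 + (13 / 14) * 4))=52500 / 41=1280.49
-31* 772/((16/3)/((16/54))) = -11966/9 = -1329.56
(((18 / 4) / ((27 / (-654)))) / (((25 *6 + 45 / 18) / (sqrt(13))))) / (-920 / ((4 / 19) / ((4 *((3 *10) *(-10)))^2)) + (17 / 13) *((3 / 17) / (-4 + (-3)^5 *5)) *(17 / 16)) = 0.00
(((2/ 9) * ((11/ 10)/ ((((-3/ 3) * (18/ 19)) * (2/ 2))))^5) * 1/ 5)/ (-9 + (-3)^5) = 398778220049/ 1071385056000000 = 0.00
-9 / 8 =-1.12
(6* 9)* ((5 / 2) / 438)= 45 / 146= 0.31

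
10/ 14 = 5/ 7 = 0.71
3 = 3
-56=-56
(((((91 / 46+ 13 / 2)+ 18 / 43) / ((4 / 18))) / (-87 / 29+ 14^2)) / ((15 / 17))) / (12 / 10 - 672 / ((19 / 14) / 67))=-947359 / 133680325196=-0.00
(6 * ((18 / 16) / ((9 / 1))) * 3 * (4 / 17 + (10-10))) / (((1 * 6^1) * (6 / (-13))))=-13 / 68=-0.19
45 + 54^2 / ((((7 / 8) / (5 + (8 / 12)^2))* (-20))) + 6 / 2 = -4296 / 5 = -859.20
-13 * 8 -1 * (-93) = -11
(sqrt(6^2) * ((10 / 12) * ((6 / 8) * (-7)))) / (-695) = 21 / 556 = 0.04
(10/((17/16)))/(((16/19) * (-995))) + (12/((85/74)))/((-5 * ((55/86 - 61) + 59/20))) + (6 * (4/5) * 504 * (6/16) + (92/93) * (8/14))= 493546543730278/543678936045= 907.79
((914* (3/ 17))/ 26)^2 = 1879641/ 48841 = 38.48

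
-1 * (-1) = 1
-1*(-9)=9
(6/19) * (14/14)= 6/19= 0.32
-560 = -560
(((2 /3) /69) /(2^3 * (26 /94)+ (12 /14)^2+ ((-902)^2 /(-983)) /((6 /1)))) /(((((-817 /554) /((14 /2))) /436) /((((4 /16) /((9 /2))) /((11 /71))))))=135884556999716 /2558428629934419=0.05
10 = 10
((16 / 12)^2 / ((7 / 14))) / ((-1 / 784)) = -25088 / 9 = -2787.56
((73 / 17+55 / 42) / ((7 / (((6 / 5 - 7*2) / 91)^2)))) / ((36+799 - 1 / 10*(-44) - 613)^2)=512128 / 1657379305491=0.00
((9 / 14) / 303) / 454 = 3 / 641956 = 0.00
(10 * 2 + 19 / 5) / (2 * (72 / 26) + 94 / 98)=75803 / 20695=3.66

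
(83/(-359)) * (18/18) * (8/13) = -664/4667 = -0.14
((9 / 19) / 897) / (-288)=-1 / 545376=-0.00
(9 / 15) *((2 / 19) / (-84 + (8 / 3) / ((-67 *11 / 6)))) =-2211 / 2941390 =-0.00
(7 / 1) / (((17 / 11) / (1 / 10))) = 77 / 170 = 0.45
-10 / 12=-5 / 6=-0.83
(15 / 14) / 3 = 5 / 14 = 0.36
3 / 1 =3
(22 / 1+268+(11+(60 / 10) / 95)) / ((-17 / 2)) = -57202 / 1615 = -35.42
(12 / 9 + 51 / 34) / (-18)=-17 / 108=-0.16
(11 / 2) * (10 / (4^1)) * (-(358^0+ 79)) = -1100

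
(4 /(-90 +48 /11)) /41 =-22 /19311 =-0.00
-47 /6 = -7.83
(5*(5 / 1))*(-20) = -500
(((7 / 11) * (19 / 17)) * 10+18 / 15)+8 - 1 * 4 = 11512 / 935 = 12.31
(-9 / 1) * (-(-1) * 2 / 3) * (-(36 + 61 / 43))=224.51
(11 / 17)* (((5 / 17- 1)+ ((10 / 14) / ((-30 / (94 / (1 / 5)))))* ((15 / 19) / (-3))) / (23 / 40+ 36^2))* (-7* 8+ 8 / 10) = -122953952 / 1993458131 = -0.06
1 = 1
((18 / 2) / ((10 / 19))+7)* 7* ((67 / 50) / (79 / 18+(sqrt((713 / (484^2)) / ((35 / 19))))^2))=417024112428 / 8099521075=51.49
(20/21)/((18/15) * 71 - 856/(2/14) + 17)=-100/618429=-0.00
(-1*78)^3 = -474552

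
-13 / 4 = -3.25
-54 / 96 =-9 / 16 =-0.56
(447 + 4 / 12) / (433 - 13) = 671 / 630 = 1.07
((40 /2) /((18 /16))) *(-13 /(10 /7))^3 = -3014284 /225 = -13396.82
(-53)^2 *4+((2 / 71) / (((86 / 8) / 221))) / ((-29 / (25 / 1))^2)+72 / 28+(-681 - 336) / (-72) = 1618020573523 / 143784088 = 11253.13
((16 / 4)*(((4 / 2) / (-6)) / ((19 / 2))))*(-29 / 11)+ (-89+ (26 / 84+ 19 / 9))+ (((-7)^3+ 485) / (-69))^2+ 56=-25.97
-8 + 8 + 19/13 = 19/13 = 1.46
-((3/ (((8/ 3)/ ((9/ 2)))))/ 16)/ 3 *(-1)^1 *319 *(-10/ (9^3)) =-1595/ 3456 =-0.46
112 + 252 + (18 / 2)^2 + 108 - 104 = 449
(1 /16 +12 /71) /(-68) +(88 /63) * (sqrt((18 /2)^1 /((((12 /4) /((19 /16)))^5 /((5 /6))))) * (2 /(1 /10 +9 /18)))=-263 /77248 +19855 * sqrt(190) /217728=1.25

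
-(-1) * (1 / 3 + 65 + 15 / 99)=2161 / 33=65.48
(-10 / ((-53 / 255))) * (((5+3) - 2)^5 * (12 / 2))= 118972800 / 53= 2244769.81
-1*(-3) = 3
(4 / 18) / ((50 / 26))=26 / 225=0.12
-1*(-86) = 86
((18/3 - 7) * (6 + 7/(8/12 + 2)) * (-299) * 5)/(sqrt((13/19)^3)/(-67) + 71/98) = 1366258713365 * sqrt(247)/103461031402 + 3683272628746165/206922062804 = 18007.83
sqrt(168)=2 * sqrt(42)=12.96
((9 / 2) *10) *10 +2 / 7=3152 / 7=450.29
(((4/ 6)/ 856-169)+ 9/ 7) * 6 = -1507409/ 1498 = -1006.28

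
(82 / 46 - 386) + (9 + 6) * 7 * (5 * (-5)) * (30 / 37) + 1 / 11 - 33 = -23828471 / 9361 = -2545.50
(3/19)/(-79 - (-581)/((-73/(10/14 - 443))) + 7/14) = 438/9547025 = 0.00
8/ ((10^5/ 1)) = 1/ 12500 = 0.00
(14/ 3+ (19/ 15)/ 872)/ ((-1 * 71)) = -20353/ 309560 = -0.07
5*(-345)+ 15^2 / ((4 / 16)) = -825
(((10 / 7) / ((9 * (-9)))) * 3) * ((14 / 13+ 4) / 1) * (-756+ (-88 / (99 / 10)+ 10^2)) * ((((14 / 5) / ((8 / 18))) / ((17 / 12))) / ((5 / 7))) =216832 / 195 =1111.96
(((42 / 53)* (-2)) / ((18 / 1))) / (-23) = 14 / 3657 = 0.00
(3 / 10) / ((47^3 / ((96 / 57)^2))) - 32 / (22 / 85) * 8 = -2038917586304 / 2061405665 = -989.09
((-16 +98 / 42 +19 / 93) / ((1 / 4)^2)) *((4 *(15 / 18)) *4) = -801280 / 279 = -2871.97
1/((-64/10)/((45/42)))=-75/448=-0.17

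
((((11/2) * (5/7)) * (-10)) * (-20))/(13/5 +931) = 6875/8169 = 0.84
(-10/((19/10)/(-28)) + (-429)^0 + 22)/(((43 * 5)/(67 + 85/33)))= 2477384/44935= 55.13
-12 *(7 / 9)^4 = -9604 / 2187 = -4.39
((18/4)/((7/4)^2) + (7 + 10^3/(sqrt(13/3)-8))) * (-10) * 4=40000 * sqrt(39)/179 + 44068600/8771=6419.88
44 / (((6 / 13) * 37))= 286 / 111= 2.58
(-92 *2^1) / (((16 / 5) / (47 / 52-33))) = 191935 / 104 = 1845.53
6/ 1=6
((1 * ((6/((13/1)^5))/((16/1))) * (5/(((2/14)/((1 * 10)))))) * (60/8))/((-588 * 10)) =-75/166339264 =-0.00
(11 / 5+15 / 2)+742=7517 / 10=751.70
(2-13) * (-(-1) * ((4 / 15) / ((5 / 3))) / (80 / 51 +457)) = -2244 / 584675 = -0.00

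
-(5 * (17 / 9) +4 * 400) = -14485 / 9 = -1609.44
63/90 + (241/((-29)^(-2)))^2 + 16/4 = 410795877657/10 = 41079587765.70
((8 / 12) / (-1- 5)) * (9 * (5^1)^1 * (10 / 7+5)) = -225 / 7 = -32.14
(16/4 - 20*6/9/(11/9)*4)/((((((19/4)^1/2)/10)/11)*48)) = -2180/57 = -38.25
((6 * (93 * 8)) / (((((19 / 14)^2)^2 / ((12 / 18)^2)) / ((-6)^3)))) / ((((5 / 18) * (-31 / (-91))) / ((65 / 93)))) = -3769483640832 / 4039951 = -933051.82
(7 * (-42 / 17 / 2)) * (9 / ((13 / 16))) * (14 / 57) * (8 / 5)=-790272 / 20995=-37.64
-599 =-599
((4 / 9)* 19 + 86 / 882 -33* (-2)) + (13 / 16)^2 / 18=16839257 / 225792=74.58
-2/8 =-1/4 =-0.25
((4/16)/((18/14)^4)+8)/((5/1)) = 212353/131220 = 1.62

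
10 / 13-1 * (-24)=322 / 13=24.77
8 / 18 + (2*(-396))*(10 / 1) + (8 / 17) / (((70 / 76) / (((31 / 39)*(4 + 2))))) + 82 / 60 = -220422035 / 27846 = -7915.75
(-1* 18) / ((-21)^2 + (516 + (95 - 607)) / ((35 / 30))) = -42 / 1037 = -0.04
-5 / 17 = -0.29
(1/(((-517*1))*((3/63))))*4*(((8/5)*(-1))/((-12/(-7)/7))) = 2744/2585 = 1.06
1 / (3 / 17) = 17 / 3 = 5.67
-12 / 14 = -6 / 7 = -0.86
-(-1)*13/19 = 13/19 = 0.68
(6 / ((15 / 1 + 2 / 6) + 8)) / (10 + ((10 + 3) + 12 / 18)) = 27 / 2485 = 0.01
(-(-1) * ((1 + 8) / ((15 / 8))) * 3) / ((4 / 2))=7.20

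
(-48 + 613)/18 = 565/18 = 31.39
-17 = -17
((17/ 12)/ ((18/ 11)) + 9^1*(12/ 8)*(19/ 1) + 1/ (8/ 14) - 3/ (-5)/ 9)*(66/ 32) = 3079087/ 5760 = 534.56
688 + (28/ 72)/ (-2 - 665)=688.00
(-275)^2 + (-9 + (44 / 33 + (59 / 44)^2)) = 439195915 / 5808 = 75619.13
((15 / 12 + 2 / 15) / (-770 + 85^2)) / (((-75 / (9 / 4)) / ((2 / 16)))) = -83 / 103280000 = -0.00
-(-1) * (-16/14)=-8/7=-1.14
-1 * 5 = -5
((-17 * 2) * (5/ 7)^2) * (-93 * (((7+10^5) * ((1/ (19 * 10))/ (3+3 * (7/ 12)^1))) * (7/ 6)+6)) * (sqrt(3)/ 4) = 1930240265 * sqrt(3)/ 35378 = 94501.50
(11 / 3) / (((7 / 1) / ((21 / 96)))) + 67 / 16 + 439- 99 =33053 / 96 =344.30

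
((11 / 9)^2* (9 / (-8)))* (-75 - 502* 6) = 41503 / 8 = 5187.88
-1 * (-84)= 84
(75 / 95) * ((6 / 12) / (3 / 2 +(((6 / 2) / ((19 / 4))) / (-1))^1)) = 5 / 11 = 0.45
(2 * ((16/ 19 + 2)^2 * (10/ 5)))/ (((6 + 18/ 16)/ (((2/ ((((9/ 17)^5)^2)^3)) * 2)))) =4195054451617159964955648526741616050688/ 1196547138311555308249158507513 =3505966724.84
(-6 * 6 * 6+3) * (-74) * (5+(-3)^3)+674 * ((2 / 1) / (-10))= -346898.80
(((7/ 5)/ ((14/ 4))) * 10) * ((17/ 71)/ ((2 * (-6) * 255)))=-1/ 3195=-0.00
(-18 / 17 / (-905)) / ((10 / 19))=171 / 76925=0.00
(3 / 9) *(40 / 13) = 40 / 39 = 1.03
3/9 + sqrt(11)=1/3 + sqrt(11)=3.65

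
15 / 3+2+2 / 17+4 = 189 / 17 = 11.12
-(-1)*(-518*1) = -518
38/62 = 19/31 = 0.61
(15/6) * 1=5/2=2.50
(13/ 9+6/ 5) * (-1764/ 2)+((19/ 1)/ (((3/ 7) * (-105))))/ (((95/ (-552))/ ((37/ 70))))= -6119146/ 2625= -2331.10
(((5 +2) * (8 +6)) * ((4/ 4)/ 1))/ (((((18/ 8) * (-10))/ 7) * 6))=-5.08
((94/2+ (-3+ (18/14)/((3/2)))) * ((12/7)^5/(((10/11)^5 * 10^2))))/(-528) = -186189597/9191328125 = -0.02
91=91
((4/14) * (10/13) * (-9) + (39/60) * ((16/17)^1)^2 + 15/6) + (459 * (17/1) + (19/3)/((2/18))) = 2067390099/262990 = 7861.10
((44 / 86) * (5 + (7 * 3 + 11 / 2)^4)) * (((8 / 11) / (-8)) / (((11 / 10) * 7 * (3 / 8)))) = -3757410 / 473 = -7943.78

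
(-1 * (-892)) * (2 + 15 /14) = 19178 /7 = 2739.71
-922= -922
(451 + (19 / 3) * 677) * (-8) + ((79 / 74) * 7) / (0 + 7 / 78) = -4198693 / 111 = -37826.06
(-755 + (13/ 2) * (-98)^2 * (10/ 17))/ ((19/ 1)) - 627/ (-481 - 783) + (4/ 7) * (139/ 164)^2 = 9098377520835/ 4804136624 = 1893.86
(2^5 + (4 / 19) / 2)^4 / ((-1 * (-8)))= 17307301250 / 130321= 132805.16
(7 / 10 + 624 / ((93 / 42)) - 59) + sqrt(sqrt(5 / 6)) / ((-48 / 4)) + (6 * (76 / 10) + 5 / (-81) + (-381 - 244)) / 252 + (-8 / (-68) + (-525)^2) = -5^(1 / 4) * 6^(3 / 4) / 72 + 105975468542 / 384183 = 275846.25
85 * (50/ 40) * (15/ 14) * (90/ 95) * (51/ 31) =2926125/ 16492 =177.43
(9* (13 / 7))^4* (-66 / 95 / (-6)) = 2061275931 / 228095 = 9036.92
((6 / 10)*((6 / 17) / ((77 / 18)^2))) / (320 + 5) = 5832 / 163788625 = 0.00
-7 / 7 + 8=7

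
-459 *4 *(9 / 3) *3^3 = -148716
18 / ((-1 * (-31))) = 18 / 31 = 0.58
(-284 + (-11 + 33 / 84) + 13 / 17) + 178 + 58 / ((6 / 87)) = 345175 / 476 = 725.16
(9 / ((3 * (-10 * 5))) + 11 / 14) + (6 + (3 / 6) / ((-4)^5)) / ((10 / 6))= 1550231 / 358400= 4.33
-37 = -37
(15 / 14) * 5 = 5.36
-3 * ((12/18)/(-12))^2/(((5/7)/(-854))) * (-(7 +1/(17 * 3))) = -535031/6885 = -77.71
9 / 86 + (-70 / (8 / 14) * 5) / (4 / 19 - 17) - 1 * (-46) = 1132830 / 13717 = 82.59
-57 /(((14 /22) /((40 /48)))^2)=-57475 /588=-97.75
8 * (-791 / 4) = -1582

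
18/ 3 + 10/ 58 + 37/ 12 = 3221/ 348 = 9.26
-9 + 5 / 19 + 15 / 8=-1043 / 152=-6.86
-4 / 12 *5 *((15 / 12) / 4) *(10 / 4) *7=-875 / 96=-9.11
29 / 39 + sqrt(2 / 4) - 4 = -127 / 39 + sqrt(2) / 2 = -2.55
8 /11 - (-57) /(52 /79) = 87.32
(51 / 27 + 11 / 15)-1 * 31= -1277 / 45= -28.38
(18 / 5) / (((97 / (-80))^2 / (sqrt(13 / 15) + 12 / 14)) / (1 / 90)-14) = 36794880 / 1268568133 + 2011392*sqrt(195) / 906120095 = 0.06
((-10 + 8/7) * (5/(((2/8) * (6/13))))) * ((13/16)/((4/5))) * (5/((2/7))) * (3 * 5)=-3274375/32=-102324.22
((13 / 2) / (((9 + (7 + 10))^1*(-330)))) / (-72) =1 / 95040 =0.00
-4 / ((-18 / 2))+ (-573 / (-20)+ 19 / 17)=92449 / 3060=30.21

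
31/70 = 0.44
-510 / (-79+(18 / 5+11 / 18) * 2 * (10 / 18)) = 4131 / 602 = 6.86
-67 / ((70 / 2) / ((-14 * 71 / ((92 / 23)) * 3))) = 1427.10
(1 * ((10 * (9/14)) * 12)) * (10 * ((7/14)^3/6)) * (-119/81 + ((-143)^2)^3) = 8657873911083125/63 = 137426570017192.46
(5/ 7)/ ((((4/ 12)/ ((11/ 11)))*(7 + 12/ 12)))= 15/ 56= 0.27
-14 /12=-7 /6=-1.17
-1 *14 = -14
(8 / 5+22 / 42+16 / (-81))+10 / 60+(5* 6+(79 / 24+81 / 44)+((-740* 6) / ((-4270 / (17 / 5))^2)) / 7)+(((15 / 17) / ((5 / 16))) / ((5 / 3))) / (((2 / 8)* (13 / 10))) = 10665384405101171 / 251318100033000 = 42.44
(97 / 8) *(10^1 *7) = 3395 / 4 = 848.75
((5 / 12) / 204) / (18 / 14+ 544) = 35 / 9344016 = 0.00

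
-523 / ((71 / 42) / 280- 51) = 6150480 / 599689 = 10.26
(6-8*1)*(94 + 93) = -374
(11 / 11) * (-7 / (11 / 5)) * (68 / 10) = -238 / 11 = -21.64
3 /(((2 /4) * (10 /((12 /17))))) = 0.42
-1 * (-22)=22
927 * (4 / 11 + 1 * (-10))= -98262 / 11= -8932.91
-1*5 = -5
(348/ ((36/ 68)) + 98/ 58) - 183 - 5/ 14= 579361/ 1218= 475.67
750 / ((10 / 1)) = 75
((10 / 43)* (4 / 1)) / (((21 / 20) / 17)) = 13600 / 903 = 15.06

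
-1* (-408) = 408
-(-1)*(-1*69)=-69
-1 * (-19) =19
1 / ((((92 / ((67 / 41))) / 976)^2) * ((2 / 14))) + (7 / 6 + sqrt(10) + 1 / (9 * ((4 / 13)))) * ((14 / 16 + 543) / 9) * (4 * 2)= 4351 * sqrt(10) / 9 + 818940843817 / 288116676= 4371.18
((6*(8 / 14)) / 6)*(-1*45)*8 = -1440 / 7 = -205.71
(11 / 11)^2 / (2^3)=1 / 8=0.12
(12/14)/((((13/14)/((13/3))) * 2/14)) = 28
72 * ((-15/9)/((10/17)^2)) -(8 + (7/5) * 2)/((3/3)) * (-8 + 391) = -22416/5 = -4483.20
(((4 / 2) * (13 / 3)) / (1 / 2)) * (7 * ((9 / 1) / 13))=84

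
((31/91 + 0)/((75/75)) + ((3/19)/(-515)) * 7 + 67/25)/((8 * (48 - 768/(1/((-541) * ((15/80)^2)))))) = 13438949/521972997000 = 0.00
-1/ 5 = -0.20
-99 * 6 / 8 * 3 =-891 / 4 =-222.75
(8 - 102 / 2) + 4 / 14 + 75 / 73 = -21302 / 511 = -41.69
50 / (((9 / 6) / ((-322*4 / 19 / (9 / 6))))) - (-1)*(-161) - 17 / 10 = -2854217 / 1710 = -1669.13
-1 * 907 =-907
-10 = -10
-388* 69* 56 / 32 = -46851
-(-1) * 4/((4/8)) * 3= 24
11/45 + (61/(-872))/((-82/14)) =412487/1608840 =0.26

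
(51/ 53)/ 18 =17/ 318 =0.05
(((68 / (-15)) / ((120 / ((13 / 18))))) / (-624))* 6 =17 / 64800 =0.00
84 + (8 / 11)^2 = 10228 / 121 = 84.53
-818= -818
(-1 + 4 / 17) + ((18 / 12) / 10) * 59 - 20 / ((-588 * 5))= 404443 / 49980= 8.09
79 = 79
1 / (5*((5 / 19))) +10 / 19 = 611 / 475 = 1.29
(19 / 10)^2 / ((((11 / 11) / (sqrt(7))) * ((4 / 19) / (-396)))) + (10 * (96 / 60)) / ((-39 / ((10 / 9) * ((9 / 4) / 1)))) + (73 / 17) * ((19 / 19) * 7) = 19249 / 663 - 679041 * sqrt(7) / 100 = -17936.70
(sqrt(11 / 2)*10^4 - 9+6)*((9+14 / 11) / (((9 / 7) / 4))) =-3164 / 33+15820000*sqrt(22) / 99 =749423.08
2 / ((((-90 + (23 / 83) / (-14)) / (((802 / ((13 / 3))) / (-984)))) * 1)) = 232981 / 55753399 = 0.00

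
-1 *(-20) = 20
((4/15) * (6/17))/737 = 8/62645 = 0.00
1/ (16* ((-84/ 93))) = -0.07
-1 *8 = -8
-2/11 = -0.18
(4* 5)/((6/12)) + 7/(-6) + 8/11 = 2611/66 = 39.56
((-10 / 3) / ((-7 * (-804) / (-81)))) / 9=5 / 938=0.01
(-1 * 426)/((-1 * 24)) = 71/4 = 17.75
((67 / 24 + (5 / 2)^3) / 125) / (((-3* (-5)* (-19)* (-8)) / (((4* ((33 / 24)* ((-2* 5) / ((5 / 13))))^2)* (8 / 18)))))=4519229 / 30780000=0.15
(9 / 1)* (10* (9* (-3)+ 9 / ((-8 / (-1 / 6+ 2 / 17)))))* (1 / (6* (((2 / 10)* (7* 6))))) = -26175 / 544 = -48.12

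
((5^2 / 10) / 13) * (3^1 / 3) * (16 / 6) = 20 / 39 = 0.51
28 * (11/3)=308/3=102.67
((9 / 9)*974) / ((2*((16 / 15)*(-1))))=-7305 / 16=-456.56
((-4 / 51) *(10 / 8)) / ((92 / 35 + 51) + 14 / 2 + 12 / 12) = -175 / 110007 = -0.00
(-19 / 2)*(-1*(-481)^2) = 4395859 / 2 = 2197929.50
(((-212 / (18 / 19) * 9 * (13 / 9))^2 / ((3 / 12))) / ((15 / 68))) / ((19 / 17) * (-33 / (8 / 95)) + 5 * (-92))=-25357909611008 / 148381875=-170896.27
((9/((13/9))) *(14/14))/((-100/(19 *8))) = -3078/325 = -9.47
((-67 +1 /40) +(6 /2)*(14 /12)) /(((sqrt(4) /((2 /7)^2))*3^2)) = -2539 /8820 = -0.29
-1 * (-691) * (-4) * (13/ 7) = -35932/ 7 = -5133.14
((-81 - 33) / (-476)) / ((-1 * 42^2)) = -19 / 139944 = -0.00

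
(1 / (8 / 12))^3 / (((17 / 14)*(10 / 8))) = 189 / 85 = 2.22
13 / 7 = 1.86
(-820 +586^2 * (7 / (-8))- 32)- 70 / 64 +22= -9641683 / 32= -301302.59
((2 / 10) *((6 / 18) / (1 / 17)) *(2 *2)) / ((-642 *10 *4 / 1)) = -17 / 96300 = -0.00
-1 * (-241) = 241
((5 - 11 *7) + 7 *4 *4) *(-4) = -160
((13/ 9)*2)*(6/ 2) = 26/ 3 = 8.67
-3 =-3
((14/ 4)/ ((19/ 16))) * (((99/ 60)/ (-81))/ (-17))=154/ 43605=0.00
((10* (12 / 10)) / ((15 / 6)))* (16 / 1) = 384 / 5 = 76.80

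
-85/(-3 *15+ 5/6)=102/53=1.92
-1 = -1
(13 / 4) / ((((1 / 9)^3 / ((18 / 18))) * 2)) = 9477 / 8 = 1184.62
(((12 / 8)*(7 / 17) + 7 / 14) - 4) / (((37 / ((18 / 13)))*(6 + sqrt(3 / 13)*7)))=-0.01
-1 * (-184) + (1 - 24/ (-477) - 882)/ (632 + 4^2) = 18817817/ 103032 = 182.64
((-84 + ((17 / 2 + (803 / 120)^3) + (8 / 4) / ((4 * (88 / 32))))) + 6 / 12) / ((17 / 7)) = 1759657487 / 19008000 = 92.57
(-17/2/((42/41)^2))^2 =816644929/12446784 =65.61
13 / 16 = 0.81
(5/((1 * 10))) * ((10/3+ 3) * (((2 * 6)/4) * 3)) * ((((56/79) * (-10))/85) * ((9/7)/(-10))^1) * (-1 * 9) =-18468/6715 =-2.75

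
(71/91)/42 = 71/3822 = 0.02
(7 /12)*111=259 /4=64.75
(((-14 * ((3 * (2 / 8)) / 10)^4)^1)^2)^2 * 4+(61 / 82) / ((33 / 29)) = 593577902080139839554644713 / 907982929920000000000000000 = 0.65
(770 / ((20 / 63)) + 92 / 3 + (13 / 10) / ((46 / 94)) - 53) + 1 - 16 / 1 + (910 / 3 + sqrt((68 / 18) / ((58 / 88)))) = 2 * sqrt(10846) / 87 + 309828 / 115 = 2696.55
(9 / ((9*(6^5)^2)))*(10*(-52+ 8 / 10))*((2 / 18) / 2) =-1 / 2125764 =-0.00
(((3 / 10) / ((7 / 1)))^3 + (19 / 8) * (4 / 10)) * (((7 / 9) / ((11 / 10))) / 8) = 325877 / 3880800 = 0.08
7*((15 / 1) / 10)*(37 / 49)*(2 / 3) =5.29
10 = 10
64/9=7.11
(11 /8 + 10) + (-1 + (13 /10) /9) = 3787 /360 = 10.52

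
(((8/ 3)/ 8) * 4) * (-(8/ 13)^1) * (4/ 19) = -128/ 741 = -0.17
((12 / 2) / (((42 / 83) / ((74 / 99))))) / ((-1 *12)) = -3071 / 4158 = -0.74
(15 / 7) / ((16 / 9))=135 / 112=1.21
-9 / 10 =-0.90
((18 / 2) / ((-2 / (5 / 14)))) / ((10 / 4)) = -9 / 14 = -0.64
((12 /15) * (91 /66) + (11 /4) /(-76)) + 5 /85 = 959881 /852720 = 1.13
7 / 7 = 1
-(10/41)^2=-100/1681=-0.06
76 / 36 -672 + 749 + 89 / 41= 29993 / 369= 81.28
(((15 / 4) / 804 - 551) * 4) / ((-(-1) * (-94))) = 590667 / 25192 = 23.45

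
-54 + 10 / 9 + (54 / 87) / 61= -841882 / 15921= -52.88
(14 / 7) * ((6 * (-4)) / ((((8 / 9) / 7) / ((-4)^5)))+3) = 387078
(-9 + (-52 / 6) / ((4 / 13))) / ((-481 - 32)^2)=-223 / 1579014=-0.00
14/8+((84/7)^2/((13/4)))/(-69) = 1325/1196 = 1.11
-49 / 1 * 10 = -490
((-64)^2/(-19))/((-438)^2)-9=-8202355/911259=-9.00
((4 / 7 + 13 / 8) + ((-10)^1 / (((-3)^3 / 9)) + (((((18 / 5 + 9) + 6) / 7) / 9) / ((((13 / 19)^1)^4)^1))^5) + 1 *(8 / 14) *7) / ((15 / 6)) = 27101424335254261993106833540801133 / 4851136972372152991800412681312500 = 5.59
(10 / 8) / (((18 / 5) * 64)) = 25 / 4608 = 0.01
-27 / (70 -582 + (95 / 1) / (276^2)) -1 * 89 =-3469122761 / 39002017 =-88.95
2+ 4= 6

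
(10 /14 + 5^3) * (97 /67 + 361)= 21369920 /469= 45564.86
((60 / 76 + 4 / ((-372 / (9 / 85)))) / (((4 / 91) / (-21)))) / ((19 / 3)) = -56567511 / 951235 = -59.47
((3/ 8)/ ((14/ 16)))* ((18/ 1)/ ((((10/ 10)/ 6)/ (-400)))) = -129600/ 7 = -18514.29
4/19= 0.21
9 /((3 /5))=15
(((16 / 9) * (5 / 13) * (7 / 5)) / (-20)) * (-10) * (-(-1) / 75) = 56 / 8775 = 0.01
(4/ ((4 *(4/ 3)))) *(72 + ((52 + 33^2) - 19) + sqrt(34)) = 3 *sqrt(34)/ 4 + 1791/ 2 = 899.87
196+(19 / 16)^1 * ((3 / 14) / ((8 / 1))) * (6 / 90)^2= 26342419 / 134400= 196.00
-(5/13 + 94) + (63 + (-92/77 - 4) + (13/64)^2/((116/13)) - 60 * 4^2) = -473982071139/475611136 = -996.57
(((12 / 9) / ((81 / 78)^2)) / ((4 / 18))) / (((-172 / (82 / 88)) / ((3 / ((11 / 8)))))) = -27716 / 421443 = -0.07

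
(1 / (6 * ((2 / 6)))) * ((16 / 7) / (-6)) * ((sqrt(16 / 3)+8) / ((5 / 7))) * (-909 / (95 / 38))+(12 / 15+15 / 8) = 3232 * sqrt(3) / 25+155671 / 200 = 1002.27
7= 7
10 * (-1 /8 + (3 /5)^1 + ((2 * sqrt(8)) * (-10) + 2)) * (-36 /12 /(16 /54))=-8019 /32 + 4050 * sqrt(2)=5476.97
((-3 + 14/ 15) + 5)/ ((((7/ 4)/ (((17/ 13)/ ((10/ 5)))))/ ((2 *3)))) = 2992/ 455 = 6.58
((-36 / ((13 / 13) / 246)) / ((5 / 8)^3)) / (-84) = 377856 / 875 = 431.84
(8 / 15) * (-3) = -8 / 5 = -1.60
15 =15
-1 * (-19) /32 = 19 /32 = 0.59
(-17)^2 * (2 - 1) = 289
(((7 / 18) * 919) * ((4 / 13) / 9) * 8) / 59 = 102928 / 62127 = 1.66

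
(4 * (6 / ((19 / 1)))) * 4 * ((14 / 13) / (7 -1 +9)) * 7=3136 / 1235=2.54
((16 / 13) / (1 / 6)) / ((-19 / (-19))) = 96 / 13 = 7.38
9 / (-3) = -3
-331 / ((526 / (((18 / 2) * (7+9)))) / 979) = -23331528 / 263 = -88713.03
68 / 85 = 4 / 5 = 0.80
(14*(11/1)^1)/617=154/617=0.25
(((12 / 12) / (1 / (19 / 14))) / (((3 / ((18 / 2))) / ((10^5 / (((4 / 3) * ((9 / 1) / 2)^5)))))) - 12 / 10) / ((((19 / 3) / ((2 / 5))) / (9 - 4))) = 75448876 / 1454355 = 51.88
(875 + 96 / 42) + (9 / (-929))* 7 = 877.22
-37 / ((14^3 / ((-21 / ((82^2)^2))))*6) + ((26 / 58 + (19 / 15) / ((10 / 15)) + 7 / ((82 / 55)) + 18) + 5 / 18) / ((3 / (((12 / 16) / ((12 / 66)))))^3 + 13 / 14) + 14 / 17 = 20.10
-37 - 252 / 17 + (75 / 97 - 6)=-94076 / 1649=-57.05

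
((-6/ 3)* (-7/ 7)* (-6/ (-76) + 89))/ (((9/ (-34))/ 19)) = -115090/ 9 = -12787.78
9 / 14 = 0.64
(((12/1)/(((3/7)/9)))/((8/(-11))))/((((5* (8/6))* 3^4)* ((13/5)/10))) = -385/156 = -2.47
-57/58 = -0.98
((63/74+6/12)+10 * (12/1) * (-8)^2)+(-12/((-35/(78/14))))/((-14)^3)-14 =47680110111/6218590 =7667.35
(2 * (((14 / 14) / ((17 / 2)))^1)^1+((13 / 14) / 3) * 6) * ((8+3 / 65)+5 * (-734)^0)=211152 / 7735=27.30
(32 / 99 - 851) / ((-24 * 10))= 84217 / 23760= 3.54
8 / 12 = 2 / 3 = 0.67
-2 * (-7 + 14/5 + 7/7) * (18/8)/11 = 72/55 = 1.31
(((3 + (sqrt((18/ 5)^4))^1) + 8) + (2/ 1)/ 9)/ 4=5441/ 900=6.05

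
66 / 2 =33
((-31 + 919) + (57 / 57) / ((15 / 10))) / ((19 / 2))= 5332 / 57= 93.54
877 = 877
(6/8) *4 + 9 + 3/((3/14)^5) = 538796/81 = 6651.80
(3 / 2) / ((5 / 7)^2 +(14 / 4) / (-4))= -588 / 143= -4.11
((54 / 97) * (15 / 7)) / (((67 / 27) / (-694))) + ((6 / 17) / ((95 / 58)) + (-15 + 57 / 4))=-98205546129 / 293884780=-334.16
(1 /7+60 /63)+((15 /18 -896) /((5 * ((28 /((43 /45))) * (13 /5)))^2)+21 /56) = 2356897121 /1609826400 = 1.46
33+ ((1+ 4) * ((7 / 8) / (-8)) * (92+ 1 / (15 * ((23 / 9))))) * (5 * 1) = -321829 / 1472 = -218.63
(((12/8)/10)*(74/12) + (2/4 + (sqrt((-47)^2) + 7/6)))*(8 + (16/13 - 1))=636757/1560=408.18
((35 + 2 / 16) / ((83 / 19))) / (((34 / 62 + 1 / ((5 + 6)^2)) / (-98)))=-981302861 / 693216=-1415.58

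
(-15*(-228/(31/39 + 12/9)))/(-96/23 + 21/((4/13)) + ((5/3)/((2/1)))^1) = 7362576/297389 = 24.76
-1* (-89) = 89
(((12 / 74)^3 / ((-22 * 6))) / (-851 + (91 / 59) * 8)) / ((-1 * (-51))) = 354 / 468689524391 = 0.00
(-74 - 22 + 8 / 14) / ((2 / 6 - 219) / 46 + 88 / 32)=184368 / 3871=47.63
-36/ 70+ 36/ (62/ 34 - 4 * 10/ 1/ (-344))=447768/ 24815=18.04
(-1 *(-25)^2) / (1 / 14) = -8750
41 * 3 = 123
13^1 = 13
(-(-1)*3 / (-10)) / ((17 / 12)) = -18 / 85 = -0.21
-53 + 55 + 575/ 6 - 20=467/ 6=77.83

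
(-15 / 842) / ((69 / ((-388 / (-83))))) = -0.00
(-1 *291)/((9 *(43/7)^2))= -4753/5547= -0.86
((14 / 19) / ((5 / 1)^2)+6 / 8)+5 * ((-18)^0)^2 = 10981 / 1900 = 5.78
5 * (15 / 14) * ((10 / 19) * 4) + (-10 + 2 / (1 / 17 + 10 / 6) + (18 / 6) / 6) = 17189 / 5852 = 2.94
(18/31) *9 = 162/31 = 5.23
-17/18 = -0.94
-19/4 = -4.75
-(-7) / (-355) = -7 / 355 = -0.02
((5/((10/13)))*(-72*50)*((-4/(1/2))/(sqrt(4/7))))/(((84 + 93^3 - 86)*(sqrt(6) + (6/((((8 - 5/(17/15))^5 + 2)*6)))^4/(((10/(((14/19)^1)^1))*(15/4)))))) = -46047485392545281485865926958238573238767891321988074343729095000000*sqrt(7)/15333283300630951282520157358174282758546021510598229969141264055753793219179796429 + 5055462738874412765662357724683152757178006592728410944794073072060590097656250000*sqrt(42)/260665816110726171802842675088962806895282365680169909475401488947814484726056539293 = 0.13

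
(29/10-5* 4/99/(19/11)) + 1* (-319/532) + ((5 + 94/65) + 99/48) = 2662069/248976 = 10.69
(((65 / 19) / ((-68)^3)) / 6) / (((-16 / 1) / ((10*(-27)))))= -2925 / 95587328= -0.00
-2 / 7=-0.29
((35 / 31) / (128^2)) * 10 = 175 / 253952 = 0.00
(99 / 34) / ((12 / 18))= 297 / 68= 4.37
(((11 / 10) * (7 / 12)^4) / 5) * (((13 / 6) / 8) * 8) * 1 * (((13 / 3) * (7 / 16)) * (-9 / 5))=-31244213 / 165888000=-0.19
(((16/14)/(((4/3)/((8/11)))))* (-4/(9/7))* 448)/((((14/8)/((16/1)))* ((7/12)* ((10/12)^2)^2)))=-1358954496/48125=-28238.02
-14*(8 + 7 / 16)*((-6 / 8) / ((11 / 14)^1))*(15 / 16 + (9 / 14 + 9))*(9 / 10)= 6047055 / 5632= 1073.70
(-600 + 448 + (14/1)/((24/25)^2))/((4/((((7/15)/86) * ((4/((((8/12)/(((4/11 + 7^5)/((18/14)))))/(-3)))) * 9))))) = 118980105923/302720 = 393036.82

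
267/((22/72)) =9612/11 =873.82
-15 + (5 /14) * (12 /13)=-1335 /91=-14.67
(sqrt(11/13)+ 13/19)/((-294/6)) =-sqrt(143)/637 - 13/931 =-0.03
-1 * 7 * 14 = -98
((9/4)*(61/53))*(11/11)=549/212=2.59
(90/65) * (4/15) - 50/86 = -593/2795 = -0.21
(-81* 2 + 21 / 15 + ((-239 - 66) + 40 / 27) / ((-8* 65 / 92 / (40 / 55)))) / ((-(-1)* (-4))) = 213313 / 7020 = 30.39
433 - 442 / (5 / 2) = 1281 / 5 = 256.20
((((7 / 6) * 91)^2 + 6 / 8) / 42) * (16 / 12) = 202898 / 567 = 357.84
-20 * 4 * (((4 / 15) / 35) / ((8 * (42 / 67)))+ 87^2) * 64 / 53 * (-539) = 939960995072 / 2385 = 394113624.77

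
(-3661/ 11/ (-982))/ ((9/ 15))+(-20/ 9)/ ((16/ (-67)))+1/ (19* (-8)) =72879661/ 7388568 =9.86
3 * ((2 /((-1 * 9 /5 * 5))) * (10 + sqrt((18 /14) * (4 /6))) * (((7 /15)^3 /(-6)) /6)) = 0.02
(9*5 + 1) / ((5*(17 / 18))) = 828 / 85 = 9.74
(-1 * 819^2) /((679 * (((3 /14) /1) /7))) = -3130218 /97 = -32270.29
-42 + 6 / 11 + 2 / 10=-2269 / 55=-41.25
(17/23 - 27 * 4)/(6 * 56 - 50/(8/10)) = -4934/12581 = -0.39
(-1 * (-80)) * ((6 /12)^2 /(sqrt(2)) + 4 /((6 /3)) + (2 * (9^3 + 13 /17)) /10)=10 * sqrt(2) + 201216 /17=11850.38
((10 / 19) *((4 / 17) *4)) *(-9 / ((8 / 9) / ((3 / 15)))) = -324 / 323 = -1.00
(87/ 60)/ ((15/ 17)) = 493/ 300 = 1.64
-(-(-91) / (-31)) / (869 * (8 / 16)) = 182 / 26939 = 0.01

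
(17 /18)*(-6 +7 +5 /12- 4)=-527 /216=-2.44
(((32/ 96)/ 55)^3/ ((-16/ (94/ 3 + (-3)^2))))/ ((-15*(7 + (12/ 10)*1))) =1/ 219186000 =0.00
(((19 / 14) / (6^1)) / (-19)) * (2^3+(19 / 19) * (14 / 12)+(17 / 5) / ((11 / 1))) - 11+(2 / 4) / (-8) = -619559 / 55440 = -11.18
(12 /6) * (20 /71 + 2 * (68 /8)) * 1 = 2454 /71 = 34.56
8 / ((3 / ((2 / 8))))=2 / 3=0.67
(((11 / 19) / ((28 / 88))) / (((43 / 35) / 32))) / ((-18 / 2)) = -38720 / 7353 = -5.27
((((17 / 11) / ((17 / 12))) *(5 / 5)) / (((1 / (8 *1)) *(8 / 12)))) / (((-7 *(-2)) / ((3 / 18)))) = 12 / 77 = 0.16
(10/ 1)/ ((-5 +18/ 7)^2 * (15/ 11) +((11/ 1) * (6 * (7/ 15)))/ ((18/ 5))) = 0.60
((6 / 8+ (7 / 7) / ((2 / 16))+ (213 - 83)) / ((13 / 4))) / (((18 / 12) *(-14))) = -2.03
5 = 5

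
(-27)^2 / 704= 729 / 704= 1.04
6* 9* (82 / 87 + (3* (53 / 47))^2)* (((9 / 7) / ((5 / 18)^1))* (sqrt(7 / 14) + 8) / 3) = 231392862* sqrt(2) / 448427 + 3702285792 / 448427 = 8985.91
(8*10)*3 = 240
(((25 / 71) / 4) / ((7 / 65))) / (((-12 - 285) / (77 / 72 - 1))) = -8125 / 42511392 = -0.00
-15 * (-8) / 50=12 / 5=2.40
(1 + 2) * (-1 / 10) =-3 / 10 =-0.30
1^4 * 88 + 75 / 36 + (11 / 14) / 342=215665 / 2394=90.09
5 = 5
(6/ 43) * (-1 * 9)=-54/ 43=-1.26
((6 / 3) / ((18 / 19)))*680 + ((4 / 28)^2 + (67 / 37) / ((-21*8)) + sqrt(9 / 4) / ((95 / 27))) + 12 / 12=17820016643 / 12400920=1436.99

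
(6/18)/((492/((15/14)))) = 5/6888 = 0.00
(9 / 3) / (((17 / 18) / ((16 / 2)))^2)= 62208 / 289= 215.25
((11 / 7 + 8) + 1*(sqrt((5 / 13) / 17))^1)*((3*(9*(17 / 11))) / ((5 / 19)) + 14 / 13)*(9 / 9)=114143*sqrt(1105) / 158015 + 7647581 / 5005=1552.00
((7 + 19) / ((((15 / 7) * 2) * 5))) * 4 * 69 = 8372 / 25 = 334.88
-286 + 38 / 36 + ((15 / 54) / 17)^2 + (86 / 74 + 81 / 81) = -979707341 / 3464532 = -282.78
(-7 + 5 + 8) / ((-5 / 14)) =-84 / 5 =-16.80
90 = 90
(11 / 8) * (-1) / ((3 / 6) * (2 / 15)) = -165 / 8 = -20.62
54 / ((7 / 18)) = 972 / 7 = 138.86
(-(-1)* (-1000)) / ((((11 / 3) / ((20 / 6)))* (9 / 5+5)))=-25000 / 187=-133.69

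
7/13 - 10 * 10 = -1293/13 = -99.46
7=7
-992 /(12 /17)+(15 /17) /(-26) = -1863517 /1326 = -1405.37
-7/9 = -0.78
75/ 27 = 25/ 9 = 2.78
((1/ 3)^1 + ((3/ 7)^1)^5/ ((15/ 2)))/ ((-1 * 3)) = -84521/ 756315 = -0.11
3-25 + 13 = -9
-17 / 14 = -1.21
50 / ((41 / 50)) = 2500 / 41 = 60.98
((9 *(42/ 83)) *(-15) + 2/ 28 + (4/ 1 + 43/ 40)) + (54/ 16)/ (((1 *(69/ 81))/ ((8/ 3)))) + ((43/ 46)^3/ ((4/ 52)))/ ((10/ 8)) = -2494324347/ 56552216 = -44.11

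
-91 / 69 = -1.32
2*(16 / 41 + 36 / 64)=625 / 328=1.91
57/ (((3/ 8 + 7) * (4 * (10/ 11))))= 2.13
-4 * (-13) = 52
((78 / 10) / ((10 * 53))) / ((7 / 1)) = 39 / 18550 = 0.00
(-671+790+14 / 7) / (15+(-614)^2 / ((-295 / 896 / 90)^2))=421201 / 98061328370679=0.00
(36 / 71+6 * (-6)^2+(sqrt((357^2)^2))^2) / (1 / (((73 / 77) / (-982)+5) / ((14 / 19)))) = 1183246239596415507 / 10737188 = 110200756436.08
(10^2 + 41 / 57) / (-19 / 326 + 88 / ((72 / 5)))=5614698 / 337421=16.64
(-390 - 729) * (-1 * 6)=6714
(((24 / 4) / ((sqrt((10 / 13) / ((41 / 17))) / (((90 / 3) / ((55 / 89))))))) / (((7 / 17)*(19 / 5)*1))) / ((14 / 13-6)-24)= -10413*sqrt(90610) / 275044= -11.40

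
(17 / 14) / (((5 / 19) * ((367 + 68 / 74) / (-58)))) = -0.73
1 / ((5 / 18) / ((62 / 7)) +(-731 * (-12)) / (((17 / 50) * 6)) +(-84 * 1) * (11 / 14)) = 1116 / 4725179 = 0.00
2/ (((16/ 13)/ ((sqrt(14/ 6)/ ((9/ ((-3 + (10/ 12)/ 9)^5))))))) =-1240056903241 * sqrt(21)/ 99179645184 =-57.30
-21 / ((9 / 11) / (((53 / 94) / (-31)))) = 4081 / 8742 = 0.47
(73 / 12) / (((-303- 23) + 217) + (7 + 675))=0.01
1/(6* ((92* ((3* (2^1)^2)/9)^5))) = 0.00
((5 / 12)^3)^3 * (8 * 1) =1953125 / 644972544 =0.00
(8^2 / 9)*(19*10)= 12160 / 9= 1351.11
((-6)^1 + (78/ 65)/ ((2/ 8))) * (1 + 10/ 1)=-66/ 5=-13.20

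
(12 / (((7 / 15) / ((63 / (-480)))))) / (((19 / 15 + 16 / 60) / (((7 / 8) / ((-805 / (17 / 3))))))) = 0.01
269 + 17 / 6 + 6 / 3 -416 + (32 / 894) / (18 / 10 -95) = -9871227 / 69434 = -142.17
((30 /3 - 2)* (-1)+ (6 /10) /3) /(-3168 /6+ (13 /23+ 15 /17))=15249 /1029410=0.01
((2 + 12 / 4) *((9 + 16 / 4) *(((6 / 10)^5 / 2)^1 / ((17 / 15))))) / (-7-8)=-3159 / 21250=-0.15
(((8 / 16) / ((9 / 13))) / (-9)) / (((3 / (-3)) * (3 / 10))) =65 / 243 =0.27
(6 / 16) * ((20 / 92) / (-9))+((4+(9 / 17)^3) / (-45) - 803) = -32669869499 / 40679640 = -803.10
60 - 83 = -23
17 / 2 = 8.50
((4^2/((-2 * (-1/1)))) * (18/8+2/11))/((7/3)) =642/77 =8.34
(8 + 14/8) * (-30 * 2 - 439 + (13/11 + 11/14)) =-2985177/616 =-4846.07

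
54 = 54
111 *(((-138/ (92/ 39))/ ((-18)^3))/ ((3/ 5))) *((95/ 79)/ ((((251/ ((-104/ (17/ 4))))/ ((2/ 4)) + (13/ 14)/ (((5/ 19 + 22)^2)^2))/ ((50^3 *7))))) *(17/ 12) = -10186670469072185156250/ 75545598057557323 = -134841.35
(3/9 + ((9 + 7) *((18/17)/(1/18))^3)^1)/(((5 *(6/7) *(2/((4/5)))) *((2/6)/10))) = 4571256662/14739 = 310147.00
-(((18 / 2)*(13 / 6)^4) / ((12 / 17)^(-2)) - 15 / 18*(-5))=-178591 / 1734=-102.99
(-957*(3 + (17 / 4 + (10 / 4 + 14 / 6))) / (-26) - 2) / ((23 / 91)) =322329 / 184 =1751.79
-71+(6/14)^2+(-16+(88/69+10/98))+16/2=-37403/483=-77.44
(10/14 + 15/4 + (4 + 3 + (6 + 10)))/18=769/504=1.53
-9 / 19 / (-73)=0.01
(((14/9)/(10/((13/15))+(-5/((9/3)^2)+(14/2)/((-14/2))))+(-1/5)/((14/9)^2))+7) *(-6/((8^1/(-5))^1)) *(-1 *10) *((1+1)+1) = -45541305/57232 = -795.73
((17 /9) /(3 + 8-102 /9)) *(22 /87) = -374 /261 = -1.43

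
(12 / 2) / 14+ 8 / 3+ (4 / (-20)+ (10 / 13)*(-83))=-83198 / 1365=-60.95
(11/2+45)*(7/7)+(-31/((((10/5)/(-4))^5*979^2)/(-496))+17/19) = 1853138057/36420758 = 50.88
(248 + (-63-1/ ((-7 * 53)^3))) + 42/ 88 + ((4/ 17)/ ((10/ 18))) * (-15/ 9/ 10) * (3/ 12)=35419523144749/ 190982393140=185.46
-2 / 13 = -0.15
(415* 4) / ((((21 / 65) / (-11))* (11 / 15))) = -539500 / 7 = -77071.43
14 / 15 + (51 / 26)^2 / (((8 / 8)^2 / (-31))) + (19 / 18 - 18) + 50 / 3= -3608453 / 30420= -118.62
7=7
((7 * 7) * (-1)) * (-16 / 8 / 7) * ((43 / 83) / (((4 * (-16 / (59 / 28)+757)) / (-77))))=-1367443 / 7339690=-0.19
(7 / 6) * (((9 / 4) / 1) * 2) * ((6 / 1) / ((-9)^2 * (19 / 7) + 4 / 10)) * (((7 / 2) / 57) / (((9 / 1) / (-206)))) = -176645 / 878826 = -0.20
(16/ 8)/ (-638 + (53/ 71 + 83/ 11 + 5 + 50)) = -1562/ 448847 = -0.00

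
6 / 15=2 / 5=0.40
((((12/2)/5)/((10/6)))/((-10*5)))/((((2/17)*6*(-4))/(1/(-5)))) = -51/50000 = -0.00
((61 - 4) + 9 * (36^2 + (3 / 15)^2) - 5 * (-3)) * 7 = 2053863 / 25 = 82154.52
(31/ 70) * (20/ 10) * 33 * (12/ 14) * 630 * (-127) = -2004495.43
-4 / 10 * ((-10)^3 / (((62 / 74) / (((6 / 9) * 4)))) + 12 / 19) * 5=11245768 / 1767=6364.33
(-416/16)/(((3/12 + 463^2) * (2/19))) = -988/857477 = -0.00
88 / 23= 3.83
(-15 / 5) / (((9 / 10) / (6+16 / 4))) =-100 / 3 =-33.33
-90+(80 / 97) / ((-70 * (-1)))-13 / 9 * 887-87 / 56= -67111687 / 48888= -1372.76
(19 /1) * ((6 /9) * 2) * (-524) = -39824 /3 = -13274.67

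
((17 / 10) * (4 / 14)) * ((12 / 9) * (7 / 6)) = 0.76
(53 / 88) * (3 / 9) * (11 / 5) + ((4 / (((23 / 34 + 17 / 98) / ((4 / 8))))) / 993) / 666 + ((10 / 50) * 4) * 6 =12271465589 / 2341136520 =5.24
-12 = -12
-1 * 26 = -26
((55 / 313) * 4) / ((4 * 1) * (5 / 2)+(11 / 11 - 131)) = -11 / 1878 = -0.01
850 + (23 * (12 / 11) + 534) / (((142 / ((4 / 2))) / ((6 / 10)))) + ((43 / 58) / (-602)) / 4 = 2168169139 / 2536688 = 854.72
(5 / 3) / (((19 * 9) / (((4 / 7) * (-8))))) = -160 / 3591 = -0.04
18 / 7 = 2.57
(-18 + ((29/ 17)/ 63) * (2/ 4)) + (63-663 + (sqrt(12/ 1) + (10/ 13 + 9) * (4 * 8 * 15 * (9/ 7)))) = 2 * sqrt(3) + 150675389/ 27846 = 5414.49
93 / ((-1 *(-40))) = 93 / 40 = 2.32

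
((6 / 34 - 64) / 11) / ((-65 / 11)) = 217 / 221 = 0.98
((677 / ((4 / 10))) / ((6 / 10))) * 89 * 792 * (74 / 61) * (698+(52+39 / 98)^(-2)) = 177578767074945456 / 1054729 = 168364354326.98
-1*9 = -9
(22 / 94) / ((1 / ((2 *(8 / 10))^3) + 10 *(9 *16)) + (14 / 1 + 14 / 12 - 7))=16896 / 104563673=0.00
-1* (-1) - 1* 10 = -9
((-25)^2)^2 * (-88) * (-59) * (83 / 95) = 1771940789.47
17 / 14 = 1.21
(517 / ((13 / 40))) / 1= 20680 / 13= 1590.77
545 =545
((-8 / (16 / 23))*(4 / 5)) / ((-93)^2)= -46 / 43245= -0.00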